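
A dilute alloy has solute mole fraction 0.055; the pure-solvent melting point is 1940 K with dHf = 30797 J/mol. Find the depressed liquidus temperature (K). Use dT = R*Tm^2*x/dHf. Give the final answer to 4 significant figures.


dT = R*Tm^2*x / dHf
dT = 8.314 * 1940^2 * 0.055 / 30797
dT = 55.8815 K
T_new = 1940 - 55.8815 = 1884 K


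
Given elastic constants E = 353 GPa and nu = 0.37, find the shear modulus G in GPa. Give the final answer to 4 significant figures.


G = E / (2*(1+nu))
G = 353 / (2*(1+0.37))
G = 128.8 GPa


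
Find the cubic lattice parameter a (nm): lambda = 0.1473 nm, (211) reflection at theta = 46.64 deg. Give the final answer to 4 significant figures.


d = lambda / (2*sin(theta))
d = 0.1473 / (2*sin(46.64 deg))
d = 0.101299 nm
a = d * sqrt(h^2+k^2+l^2) = 0.101299 * sqrt(6)
a = 0.2481 nm


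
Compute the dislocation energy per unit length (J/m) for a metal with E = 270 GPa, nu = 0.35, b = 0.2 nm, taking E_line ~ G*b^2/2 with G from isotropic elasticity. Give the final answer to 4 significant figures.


Step 1: G = E / (2*(1+nu))
G = 270 / (2*(1+0.35)) = 100 GPa = 1e+11 Pa
Step 2: E_line = G*b^2/2
b = 0.2 nm = 2e-10 m
E_line = 0.5 * 1e+11 * (2e-10)^2 = 2e-09 J/m


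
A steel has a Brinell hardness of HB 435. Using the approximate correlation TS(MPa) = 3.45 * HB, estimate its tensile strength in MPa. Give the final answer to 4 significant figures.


TS (MPa) = 3.45 * HB
TS = 3.45 * 435
TS = 1501 MPa


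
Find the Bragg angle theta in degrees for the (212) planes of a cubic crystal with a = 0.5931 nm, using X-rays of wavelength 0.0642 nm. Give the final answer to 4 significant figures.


d = a / sqrt(h^2+k^2+l^2)
d = 0.5931 / sqrt(9) = 0.1977 nm
lambda = 2*d*sin(theta)  =>  sin(theta) = lambda / (2*d)
sin(theta) = 0.0642 / (2 * 0.1977) = 0.162367
theta = 9.344 deg


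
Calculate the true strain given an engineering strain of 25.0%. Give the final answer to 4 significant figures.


epsilon_true = ln(1 + epsilon_eng)
epsilon_true = ln(1 + 0.25)
epsilon_true = 0.2231


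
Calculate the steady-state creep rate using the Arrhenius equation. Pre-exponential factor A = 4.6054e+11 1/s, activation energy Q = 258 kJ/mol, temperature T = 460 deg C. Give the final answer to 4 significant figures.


rate = A * exp(-Q / (R*T))
T = 460 + 273.15 = 733.15 K
rate = 4.6054e+11 * exp(-258e3 / (8.314 * 733.15))
rate = 1.909e-07 1/s


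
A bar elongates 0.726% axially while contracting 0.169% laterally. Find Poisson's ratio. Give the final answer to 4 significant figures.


nu = -epsilon_lat / epsilon_axial
Lateral strain is contraction (negative), so using magnitudes:
nu = 0.169 / 0.726
nu = 0.2328


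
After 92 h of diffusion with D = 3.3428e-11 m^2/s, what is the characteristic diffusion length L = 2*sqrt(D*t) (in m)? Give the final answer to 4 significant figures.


t = 92 hr = 331200 s
Diffusion length = 2*sqrt(D*t)
= 2*sqrt(3.3428e-11 * 331200)
= 6.655e-03 m


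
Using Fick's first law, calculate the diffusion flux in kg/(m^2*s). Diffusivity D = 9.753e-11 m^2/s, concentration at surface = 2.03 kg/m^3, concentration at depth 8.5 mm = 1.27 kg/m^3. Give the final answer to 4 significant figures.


J = -D * (dC/dx) = D * (C1 - C2) / dx
J = 9.753e-11 * (2.03 - 1.27) / 8.5e-03
J = 8.72e-09 kg/(m^2*s)


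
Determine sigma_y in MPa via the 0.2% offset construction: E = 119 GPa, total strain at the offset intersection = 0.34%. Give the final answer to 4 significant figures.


Offset strain = 0.002
Elastic strain at yield = total_strain - offset = 3.4e-03 - 0.002 = 1.4e-03
sigma_y = E * elastic_strain = 119000 * 1.4e-03
sigma_y = 166.6 MPa


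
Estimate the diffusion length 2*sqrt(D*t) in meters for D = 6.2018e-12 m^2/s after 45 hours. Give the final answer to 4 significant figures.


t = 45 hr = 162000 s
Diffusion length = 2*sqrt(D*t)
= 2*sqrt(6.2018e-12 * 162000)
= 2.005e-03 m


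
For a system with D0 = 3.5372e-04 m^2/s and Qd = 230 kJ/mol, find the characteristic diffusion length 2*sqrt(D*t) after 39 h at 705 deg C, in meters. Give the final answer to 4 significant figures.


Step 1: D = D0 * exp(-Qd/(R*T))
T = 978.15 K
D = 3.5372e-04 * exp(-230e3 / (8.314 * 978.15)) = 1.8445e-16 m^2/s
Step 2: L = 2*sqrt(D*t)
t = 39 h = 140400 s
L = 2*sqrt(1.8445e-16 * 140400) = 1.018e-05 m


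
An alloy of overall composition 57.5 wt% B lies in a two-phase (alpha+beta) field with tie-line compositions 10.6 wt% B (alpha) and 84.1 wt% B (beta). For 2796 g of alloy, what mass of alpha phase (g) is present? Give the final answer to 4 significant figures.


f_alpha = (C_beta - C0) / (C_beta - C_alpha)
f_alpha = (84.1 - 57.5) / (84.1 - 10.6) = 0.361905
m_alpha = f_alpha * m_total = 0.361905 * 2796 = 1012 g


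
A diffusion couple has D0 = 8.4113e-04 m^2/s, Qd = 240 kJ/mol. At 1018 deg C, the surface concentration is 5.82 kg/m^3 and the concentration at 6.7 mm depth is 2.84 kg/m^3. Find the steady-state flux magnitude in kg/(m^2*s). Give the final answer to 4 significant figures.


Step 1: D = D0 * exp(-Qd/(R*T))
T = 1018 + 273.15 = 1291.15 K
D = 8.4113e-04 * exp(-240e3 / (8.314 * 1291.15)) = 1.64095e-13 m^2/s
Step 2: J = D * (C1 - C2) / dx
J = 1.64095e-13 * (5.82 - 2.84) / 6.7e-03
J = 7.299e-11 kg/(m^2*s)


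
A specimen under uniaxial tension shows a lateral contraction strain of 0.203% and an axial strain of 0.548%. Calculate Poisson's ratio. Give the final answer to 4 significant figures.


nu = -epsilon_lat / epsilon_axial
Lateral strain is contraction (negative), so using magnitudes:
nu = 0.203 / 0.548
nu = 0.3704


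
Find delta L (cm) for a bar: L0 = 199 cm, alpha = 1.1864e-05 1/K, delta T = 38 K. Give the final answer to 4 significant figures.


dL = L0 * alpha * dT
dL = 199 * 1.1864e-05 * 38
dL = 0.08972 cm


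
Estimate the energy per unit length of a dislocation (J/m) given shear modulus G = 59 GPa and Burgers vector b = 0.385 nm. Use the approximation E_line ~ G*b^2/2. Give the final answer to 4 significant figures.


E = G*b^2/2
b = 0.385 nm = 3.85e-10 m
G = 59 GPa = 5.9e+10 Pa
E = 0.5 * 5.9e+10 * (3.85e-10)^2
E = 4.373e-09 J/m


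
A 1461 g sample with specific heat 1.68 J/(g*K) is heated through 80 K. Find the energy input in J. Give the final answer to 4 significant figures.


Q = m * cp * dT
Q = 1461 * 1.68 * 80
Q = 196400 J


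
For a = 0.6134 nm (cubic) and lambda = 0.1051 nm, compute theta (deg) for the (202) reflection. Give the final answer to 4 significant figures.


d = a / sqrt(h^2+k^2+l^2)
d = 0.6134 / sqrt(8) = 0.21687 nm
lambda = 2*d*sin(theta)  =>  sin(theta) = lambda / (2*d)
sin(theta) = 0.1051 / (2 * 0.21687) = 0.242311
theta = 14.02 deg


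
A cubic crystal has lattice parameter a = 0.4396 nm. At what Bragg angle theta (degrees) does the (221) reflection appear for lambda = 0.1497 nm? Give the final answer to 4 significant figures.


d = a / sqrt(h^2+k^2+l^2)
d = 0.4396 / sqrt(9) = 0.146533 nm
lambda = 2*d*sin(theta)  =>  sin(theta) = lambda / (2*d)
sin(theta) = 0.1497 / (2 * 0.146533) = 0.510805
theta = 30.72 deg


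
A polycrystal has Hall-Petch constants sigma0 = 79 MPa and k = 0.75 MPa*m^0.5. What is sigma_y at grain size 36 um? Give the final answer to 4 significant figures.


sigma_y = sigma0 + k / sqrt(d)
d = 36 um = 3.6e-05 m
sigma_y = 79 + 0.75 / sqrt(3.6e-05)
sigma_y = 204 MPa


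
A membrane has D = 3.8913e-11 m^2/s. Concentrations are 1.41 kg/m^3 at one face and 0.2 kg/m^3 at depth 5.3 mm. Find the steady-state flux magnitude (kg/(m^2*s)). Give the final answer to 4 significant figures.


J = -D * (dC/dx) = D * (C1 - C2) / dx
J = 3.8913e-11 * (1.41 - 0.2) / 5.3e-03
J = 8.884e-09 kg/(m^2*s)


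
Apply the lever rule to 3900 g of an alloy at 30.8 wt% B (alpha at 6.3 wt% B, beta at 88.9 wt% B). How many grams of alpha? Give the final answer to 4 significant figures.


f_alpha = (C_beta - C0) / (C_beta - C_alpha)
f_alpha = (88.9 - 30.8) / (88.9 - 6.3) = 0.70339
m_alpha = f_alpha * m_total = 0.70339 * 3900 = 2743 g


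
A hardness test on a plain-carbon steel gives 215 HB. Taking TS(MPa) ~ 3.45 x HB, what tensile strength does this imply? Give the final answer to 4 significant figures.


TS (MPa) = 3.45 * HB
TS = 3.45 * 215
TS = 741.8 MPa


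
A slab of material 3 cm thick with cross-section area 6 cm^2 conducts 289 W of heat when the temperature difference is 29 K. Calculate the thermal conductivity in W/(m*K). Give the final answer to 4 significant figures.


k = Q*L / (A*dT)
L = 0.03 m, A = 6e-04 m^2
k = 289 * 0.03 / (6e-04 * 29)
k = 498.3 W/(m*K)


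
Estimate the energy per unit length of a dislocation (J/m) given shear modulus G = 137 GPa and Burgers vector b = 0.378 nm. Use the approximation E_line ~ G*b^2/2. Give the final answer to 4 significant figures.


E = G*b^2/2
b = 0.378 nm = 3.78e-10 m
G = 137 GPa = 1.37e+11 Pa
E = 0.5 * 1.37e+11 * (3.78e-10)^2
E = 9.788e-09 J/m


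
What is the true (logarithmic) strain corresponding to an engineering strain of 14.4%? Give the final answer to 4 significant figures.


epsilon_true = ln(1 + epsilon_eng)
epsilon_true = ln(1 + 0.144)
epsilon_true = 0.1345


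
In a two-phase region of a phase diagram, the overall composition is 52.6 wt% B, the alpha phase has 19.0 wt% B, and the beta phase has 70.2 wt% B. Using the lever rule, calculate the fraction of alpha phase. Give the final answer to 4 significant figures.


f_alpha = (C_beta - C0) / (C_beta - C_alpha)
f_alpha = (70.2 - 52.6) / (70.2 - 19.0)
f_alpha = 0.3438


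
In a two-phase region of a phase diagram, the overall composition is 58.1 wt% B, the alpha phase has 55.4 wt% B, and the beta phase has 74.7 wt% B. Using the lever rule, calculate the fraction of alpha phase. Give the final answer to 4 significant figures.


f_alpha = (C_beta - C0) / (C_beta - C_alpha)
f_alpha = (74.7 - 58.1) / (74.7 - 55.4)
f_alpha = 0.8601


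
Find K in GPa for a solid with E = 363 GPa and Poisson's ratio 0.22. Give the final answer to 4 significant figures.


K = E / (3*(1-2*nu))
K = 363 / (3*(1-2*0.22))
K = 216.1 GPa


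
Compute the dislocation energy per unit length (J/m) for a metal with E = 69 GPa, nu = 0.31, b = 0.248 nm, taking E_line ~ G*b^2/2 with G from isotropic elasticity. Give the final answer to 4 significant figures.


Step 1: G = E / (2*(1+nu))
G = 69 / (2*(1+0.31)) = 26.3359 GPa = 2.63359e+10 Pa
Step 2: E_line = G*b^2/2
b = 0.248 nm = 2.48e-10 m
E_line = 0.5 * 2.63359e+10 * (2.48e-10)^2 = 8.099e-10 J/m


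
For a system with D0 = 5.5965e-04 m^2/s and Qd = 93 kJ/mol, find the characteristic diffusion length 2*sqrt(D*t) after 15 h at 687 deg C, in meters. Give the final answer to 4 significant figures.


Step 1: D = D0 * exp(-Qd/(R*T))
T = 960.15 K
D = 5.5965e-04 * exp(-93e3 / (8.314 * 960.15)) = 4.87858e-09 m^2/s
Step 2: L = 2*sqrt(D*t)
t = 15 h = 54000 s
L = 2*sqrt(4.87858e-09 * 54000) = 0.03246 m


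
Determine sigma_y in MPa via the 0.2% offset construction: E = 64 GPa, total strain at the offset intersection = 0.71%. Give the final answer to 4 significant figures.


Offset strain = 0.002
Elastic strain at yield = total_strain - offset = 7.1e-03 - 0.002 = 5.1e-03
sigma_y = E * elastic_strain = 64000 * 5.1e-03
sigma_y = 326.4 MPa


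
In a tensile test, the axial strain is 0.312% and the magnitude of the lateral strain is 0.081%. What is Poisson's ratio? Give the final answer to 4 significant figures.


nu = -epsilon_lat / epsilon_axial
Lateral strain is contraction (negative), so using magnitudes:
nu = 0.081 / 0.312
nu = 0.2596


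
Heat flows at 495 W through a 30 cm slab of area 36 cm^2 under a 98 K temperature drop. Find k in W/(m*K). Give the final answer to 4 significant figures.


k = Q*L / (A*dT)
L = 0.3 m, A = 3.6e-03 m^2
k = 495 * 0.3 / (3.6e-03 * 98)
k = 420.9 W/(m*K)


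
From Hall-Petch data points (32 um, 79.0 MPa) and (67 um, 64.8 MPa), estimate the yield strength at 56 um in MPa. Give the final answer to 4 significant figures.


sigma_y = sigma0 + k / sqrt(d)
1/sqrt(d1) = 1/sqrt(3.2e-05) = 176.777;  1/sqrt(d2) = 122.169
k = (sigma1 - sigma2) / (1/sqrt(d1) - 1/sqrt(d2)) = (79.0 - 64.8) / (176.777 - 122.169) = 0.260039 MPa*m^0.5
sigma0 = sigma1 - k/sqrt(d1) = 79.0 - 0.260039*176.777 = 33.0312 MPa
sigma_y(d3) = 33.0312 + 0.260039 / sqrt(5.6e-05) = 67.78 MPa


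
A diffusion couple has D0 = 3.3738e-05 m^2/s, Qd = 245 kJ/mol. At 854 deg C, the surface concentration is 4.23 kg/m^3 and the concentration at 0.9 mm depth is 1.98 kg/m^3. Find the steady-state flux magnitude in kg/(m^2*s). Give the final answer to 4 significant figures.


Step 1: D = D0 * exp(-Qd/(R*T))
T = 854 + 273.15 = 1127.15 K
D = 3.3738e-05 * exp(-245e3 / (8.314 * 1127.15)) = 1.49233e-16 m^2/s
Step 2: J = D * (C1 - C2) / dx
J = 1.49233e-16 * (4.23 - 1.98) / 9e-04
J = 3.731e-13 kg/(m^2*s)


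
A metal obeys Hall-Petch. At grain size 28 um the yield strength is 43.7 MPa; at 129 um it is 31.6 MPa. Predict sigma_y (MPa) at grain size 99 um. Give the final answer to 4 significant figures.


sigma_y = sigma0 + k / sqrt(d)
1/sqrt(d1) = 1/sqrt(2.8e-05) = 188.982;  1/sqrt(d2) = 88.0451
k = (sigma1 - sigma2) / (1/sqrt(d1) - 1/sqrt(d2)) = (43.7 - 31.6) / (188.982 - 88.0451) = 0.119877 MPa*m^0.5
sigma0 = sigma1 - k/sqrt(d1) = 43.7 - 0.119877*188.982 = 21.0455 MPa
sigma_y(d3) = 21.0455 + 0.119877 / sqrt(9.9e-05) = 33.09 MPa


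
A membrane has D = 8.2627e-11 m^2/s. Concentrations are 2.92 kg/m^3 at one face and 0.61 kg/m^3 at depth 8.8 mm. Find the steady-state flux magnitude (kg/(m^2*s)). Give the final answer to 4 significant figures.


J = -D * (dC/dx) = D * (C1 - C2) / dx
J = 8.2627e-11 * (2.92 - 0.61) / 8.8e-03
J = 2.169e-08 kg/(m^2*s)


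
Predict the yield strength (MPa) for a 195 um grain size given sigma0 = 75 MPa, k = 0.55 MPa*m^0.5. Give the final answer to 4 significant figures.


sigma_y = sigma0 + k / sqrt(d)
d = 195 um = 1.95e-04 m
sigma_y = 75 + 0.55 / sqrt(1.95e-04)
sigma_y = 114.4 MPa


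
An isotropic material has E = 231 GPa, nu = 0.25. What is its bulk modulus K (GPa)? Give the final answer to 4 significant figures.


K = E / (3*(1-2*nu))
K = 231 / (3*(1-2*0.25))
K = 154 GPa


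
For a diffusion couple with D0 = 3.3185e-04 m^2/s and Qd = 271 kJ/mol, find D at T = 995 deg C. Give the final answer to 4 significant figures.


D = D0 * exp(-Qd / (R*T))
T = 1268.15 K
D = 3.3185e-04 * exp(-271e3 / (8.314 * 1268.15))
D = 2.281e-15 m^2/s


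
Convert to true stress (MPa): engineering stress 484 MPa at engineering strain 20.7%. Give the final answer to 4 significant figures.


sigma_true = sigma_eng * (1 + epsilon_eng)
sigma_true = 484 * (1 + 0.207)
sigma_true = 584.2 MPa


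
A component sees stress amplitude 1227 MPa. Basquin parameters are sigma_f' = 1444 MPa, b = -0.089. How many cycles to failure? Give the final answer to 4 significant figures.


sigma_a = sigma_f' * (2*Nf)^b
2*Nf = (sigma_a / sigma_f')^(1/b)
2*Nf = (1227 / 1444)^(1/-0.089)
2*Nf = 6.23213
Nf = 3.116 cycles


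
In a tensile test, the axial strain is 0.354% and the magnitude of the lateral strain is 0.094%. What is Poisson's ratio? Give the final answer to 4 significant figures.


nu = -epsilon_lat / epsilon_axial
Lateral strain is contraction (negative), so using magnitudes:
nu = 0.094 / 0.354
nu = 0.2655


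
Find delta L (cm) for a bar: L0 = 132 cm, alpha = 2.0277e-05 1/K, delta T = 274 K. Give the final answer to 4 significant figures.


dL = L0 * alpha * dT
dL = 132 * 2.0277e-05 * 274
dL = 0.7334 cm


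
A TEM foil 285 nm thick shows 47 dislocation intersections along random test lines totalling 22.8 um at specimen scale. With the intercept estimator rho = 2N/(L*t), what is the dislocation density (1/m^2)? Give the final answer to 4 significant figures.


rho = 2N / (L * t)
L = 22.8 um = 2.28e-05 m, t = 285 nm = 2.85e-07 m
rho = 2 * 47 / (2.28e-05 * 2.85e-07)
rho = 1.447e+13 1/m^2


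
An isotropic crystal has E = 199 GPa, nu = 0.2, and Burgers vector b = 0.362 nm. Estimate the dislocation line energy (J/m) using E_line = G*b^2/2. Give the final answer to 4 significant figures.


Step 1: G = E / (2*(1+nu))
G = 199 / (2*(1+0.2)) = 82.9167 GPa = 8.29167e+10 Pa
Step 2: E_line = G*b^2/2
b = 0.362 nm = 3.62e-10 m
E_line = 0.5 * 8.29167e+10 * (3.62e-10)^2 = 5.433e-09 J/m


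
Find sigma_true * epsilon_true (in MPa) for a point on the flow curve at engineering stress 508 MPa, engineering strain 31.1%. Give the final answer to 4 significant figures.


sigma_true = sigma_eng * (1 + epsilon_eng)
sigma_true = 508 * (1 + 0.311) = 665.988 MPa
epsilon_true = ln(1 + epsilon_eng)
epsilon_true = ln(1 + 0.311) = 0.27079
sigma_true * epsilon_true = 665.988 * 0.27079 = 180.3 MPa


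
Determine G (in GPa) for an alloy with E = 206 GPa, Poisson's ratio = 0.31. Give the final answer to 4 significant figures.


G = E / (2*(1+nu))
G = 206 / (2*(1+0.31))
G = 78.63 GPa


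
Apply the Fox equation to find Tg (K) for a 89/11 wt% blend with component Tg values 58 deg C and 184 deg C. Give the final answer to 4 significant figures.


1/Tg = w1/Tg1 + w2/Tg2 (in Kelvin)
Tg1 = 331.15 K, Tg2 = 457.15 K
1/Tg = 0.89/331.15 + 0.11/457.15
Tg = 341.5 K


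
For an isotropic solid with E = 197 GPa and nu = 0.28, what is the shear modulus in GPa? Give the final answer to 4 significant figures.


G = E / (2*(1+nu))
G = 197 / (2*(1+0.28))
G = 76.95 GPa


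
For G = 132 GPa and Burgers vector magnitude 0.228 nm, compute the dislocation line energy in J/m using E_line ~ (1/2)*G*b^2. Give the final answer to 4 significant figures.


E = G*b^2/2
b = 0.228 nm = 2.28e-10 m
G = 132 GPa = 1.32e+11 Pa
E = 0.5 * 1.32e+11 * (2.28e-10)^2
E = 3.431e-09 J/m


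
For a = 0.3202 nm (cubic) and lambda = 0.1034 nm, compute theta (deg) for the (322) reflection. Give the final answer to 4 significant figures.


d = a / sqrt(h^2+k^2+l^2)
d = 0.3202 / sqrt(17) = 0.0776599 nm
lambda = 2*d*sin(theta)  =>  sin(theta) = lambda / (2*d)
sin(theta) = 0.1034 / (2 * 0.0776599) = 0.665723
theta = 41.74 deg


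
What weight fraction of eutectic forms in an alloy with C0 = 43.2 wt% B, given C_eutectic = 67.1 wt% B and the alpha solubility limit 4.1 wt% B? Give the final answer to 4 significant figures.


f_primary = (C_e - C0) / (C_e - C_alpha_max)
f_primary = (67.1 - 43.2) / (67.1 - 4.1)
f_primary = 0.379365
f_eutectic = 1 - 0.379365 = 0.6206


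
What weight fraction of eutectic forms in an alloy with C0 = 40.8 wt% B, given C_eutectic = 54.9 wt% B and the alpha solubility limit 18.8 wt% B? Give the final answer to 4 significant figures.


f_primary = (C_e - C0) / (C_e - C_alpha_max)
f_primary = (54.9 - 40.8) / (54.9 - 18.8)
f_primary = 0.390582
f_eutectic = 1 - 0.390582 = 0.6094


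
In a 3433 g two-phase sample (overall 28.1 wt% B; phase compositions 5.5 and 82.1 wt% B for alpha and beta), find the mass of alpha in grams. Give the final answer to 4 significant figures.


f_alpha = (C_beta - C0) / (C_beta - C_alpha)
f_alpha = (82.1 - 28.1) / (82.1 - 5.5) = 0.704961
m_alpha = f_alpha * m_total = 0.704961 * 3433 = 2420 g


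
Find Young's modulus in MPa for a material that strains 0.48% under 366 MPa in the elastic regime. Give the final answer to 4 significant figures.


E = sigma / epsilon
epsilon = 0.48% = 4.8e-03
E = 366 / 4.8e-03
E = 76250 MPa


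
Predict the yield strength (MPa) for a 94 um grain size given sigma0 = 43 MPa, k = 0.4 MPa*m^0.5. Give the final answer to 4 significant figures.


sigma_y = sigma0 + k / sqrt(d)
d = 94 um = 9.4e-05 m
sigma_y = 43 + 0.4 / sqrt(9.4e-05)
sigma_y = 84.26 MPa


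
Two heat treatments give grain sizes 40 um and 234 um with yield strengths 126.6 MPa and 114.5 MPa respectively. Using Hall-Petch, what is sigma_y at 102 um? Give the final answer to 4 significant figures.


sigma_y = sigma0 + k / sqrt(d)
1/sqrt(d1) = 1/sqrt(4e-05) = 158.114;  1/sqrt(d2) = 65.372
k = (sigma1 - sigma2) / (1/sqrt(d1) - 1/sqrt(d2)) = (126.6 - 114.5) / (158.114 - 65.372) = 0.13047 MPa*m^0.5
sigma0 = sigma1 - k/sqrt(d1) = 126.6 - 0.13047*158.114 = 105.971 MPa
sigma_y(d3) = 105.971 + 0.13047 / sqrt(1.02e-04) = 118.9 MPa


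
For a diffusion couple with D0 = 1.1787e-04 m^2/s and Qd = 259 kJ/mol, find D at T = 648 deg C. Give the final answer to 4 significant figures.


D = D0 * exp(-Qd / (R*T))
T = 921.15 K
D = 1.1787e-04 * exp(-259e3 / (8.314 * 921.15))
D = 2.421e-19 m^2/s


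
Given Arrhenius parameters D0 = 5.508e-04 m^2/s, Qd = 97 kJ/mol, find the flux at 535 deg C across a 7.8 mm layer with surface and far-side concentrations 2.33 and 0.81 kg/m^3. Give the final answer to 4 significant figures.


Step 1: D = D0 * exp(-Qd/(R*T))
T = 535 + 273.15 = 808.15 K
D = 5.508e-04 * exp(-97e3 / (8.314 * 808.15)) = 2.9593e-10 m^2/s
Step 2: J = D * (C1 - C2) / dx
J = 2.9593e-10 * (2.33 - 0.81) / 7.8e-03
J = 5.767e-08 kg/(m^2*s)


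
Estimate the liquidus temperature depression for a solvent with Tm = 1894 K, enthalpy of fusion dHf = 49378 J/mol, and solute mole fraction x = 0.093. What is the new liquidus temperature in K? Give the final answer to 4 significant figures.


dT = R*Tm^2*x / dHf
dT = 8.314 * 1894^2 * 0.093 / 49378
dT = 56.1719 K
T_new = 1894 - 56.1719 = 1838 K


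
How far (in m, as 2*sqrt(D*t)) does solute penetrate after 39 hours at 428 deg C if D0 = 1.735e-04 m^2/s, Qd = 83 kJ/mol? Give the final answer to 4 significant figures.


Step 1: D = D0 * exp(-Qd/(R*T))
T = 701.15 K
D = 1.735e-04 * exp(-83e3 / (8.314 * 701.15)) = 1.13684e-10 m^2/s
Step 2: L = 2*sqrt(D*t)
t = 39 h = 140400 s
L = 2*sqrt(1.13684e-10 * 140400) = 7.99e-03 m


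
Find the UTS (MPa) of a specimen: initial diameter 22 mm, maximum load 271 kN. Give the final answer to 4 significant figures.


A0 = pi*(d/2)^2 = pi*(22/2)^2 = 380.133 mm^2
UTS = F_max / A0 = 271*1000 / 380.133
UTS = 712.9 MPa


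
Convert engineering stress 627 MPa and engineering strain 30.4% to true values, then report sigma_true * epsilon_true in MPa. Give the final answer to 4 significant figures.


sigma_true = sigma_eng * (1 + epsilon_eng)
sigma_true = 627 * (1 + 0.304) = 817.608 MPa
epsilon_true = ln(1 + epsilon_eng)
epsilon_true = ln(1 + 0.304) = 0.265436
sigma_true * epsilon_true = 817.608 * 0.265436 = 217 MPa


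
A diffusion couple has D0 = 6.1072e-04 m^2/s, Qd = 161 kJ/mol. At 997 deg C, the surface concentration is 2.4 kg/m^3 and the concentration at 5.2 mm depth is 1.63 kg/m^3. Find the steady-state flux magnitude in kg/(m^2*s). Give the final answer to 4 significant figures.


Step 1: D = D0 * exp(-Qd/(R*T))
T = 997 + 273.15 = 1270.15 K
D = 6.1072e-04 * exp(-161e3 / (8.314 * 1270.15)) = 1.46054e-10 m^2/s
Step 2: J = D * (C1 - C2) / dx
J = 1.46054e-10 * (2.4 - 1.63) / 5.2e-03
J = 2.163e-08 kg/(m^2*s)


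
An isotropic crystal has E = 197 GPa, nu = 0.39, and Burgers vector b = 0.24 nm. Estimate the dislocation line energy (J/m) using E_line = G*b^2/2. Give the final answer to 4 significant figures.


Step 1: G = E / (2*(1+nu))
G = 197 / (2*(1+0.39)) = 70.8633 GPa = 7.08633e+10 Pa
Step 2: E_line = G*b^2/2
b = 0.24 nm = 2.4e-10 m
E_line = 0.5 * 7.08633e+10 * (2.4e-10)^2 = 2.041e-09 J/m


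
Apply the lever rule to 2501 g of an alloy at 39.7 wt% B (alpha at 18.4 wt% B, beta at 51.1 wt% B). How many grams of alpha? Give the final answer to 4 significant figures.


f_alpha = (C_beta - C0) / (C_beta - C_alpha)
f_alpha = (51.1 - 39.7) / (51.1 - 18.4) = 0.348624
m_alpha = f_alpha * m_total = 0.348624 * 2501 = 871.9 g


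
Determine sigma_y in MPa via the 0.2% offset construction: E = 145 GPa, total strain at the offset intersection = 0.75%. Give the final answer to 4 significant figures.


Offset strain = 0.002
Elastic strain at yield = total_strain - offset = 7.5e-03 - 0.002 = 5.5e-03
sigma_y = E * elastic_strain = 145000 * 5.5e-03
sigma_y = 797.5 MPa


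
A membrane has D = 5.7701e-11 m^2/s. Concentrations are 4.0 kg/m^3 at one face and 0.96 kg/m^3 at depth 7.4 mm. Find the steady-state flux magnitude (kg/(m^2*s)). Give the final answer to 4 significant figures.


J = -D * (dC/dx) = D * (C1 - C2) / dx
J = 5.7701e-11 * (4.0 - 0.96) / 7.4e-03
J = 2.37e-08 kg/(m^2*s)


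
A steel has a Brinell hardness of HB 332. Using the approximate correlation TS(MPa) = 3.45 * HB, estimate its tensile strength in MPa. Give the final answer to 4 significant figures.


TS (MPa) = 3.45 * HB
TS = 3.45 * 332
TS = 1145 MPa


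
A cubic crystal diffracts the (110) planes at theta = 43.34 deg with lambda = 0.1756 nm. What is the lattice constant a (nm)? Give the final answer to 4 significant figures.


d = lambda / (2*sin(theta))
d = 0.1756 / (2*sin(43.34 deg))
d = 0.127927 nm
a = d * sqrt(h^2+k^2+l^2) = 0.127927 * sqrt(2)
a = 0.1809 nm


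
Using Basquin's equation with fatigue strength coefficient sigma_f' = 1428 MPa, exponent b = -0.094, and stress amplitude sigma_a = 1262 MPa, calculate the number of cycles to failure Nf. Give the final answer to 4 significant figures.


sigma_a = sigma_f' * (2*Nf)^b
2*Nf = (sigma_a / sigma_f')^(1/b)
2*Nf = (1262 / 1428)^(1/-0.094)
2*Nf = 3.72345
Nf = 1.862 cycles


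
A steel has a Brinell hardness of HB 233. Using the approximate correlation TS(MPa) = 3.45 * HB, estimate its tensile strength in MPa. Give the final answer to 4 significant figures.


TS (MPa) = 3.45 * HB
TS = 3.45 * 233
TS = 803.9 MPa


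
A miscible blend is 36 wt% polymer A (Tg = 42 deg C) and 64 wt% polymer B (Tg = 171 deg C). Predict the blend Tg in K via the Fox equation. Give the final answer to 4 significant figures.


1/Tg = w1/Tg1 + w2/Tg2 (in Kelvin)
Tg1 = 315.15 K, Tg2 = 444.15 K
1/Tg = 0.36/315.15 + 0.64/444.15
Tg = 387.1 K


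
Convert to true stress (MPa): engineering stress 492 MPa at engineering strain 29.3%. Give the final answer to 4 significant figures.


sigma_true = sigma_eng * (1 + epsilon_eng)
sigma_true = 492 * (1 + 0.293)
sigma_true = 636.2 MPa


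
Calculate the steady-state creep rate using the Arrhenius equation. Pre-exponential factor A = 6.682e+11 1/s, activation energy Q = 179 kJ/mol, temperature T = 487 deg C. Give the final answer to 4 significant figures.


rate = A * exp(-Q / (R*T))
T = 487 + 273.15 = 760.15 K
rate = 6.682e+11 * exp(-179e3 / (8.314 * 760.15))
rate = 0.3344 1/s


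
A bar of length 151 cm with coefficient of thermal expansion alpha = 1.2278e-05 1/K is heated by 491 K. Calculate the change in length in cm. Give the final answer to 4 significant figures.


dL = L0 * alpha * dT
dL = 151 * 1.2278e-05 * 491
dL = 0.9103 cm


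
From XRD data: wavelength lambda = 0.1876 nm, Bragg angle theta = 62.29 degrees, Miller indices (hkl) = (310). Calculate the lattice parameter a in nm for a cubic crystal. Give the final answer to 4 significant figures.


d = lambda / (2*sin(theta))
d = 0.1876 / (2*sin(62.29 deg))
d = 0.105951 nm
a = d * sqrt(h^2+k^2+l^2) = 0.105951 * sqrt(10)
a = 0.335 nm


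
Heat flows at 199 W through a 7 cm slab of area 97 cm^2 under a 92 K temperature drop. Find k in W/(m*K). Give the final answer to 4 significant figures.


k = Q*L / (A*dT)
L = 0.07 m, A = 9.7e-03 m^2
k = 199 * 0.07 / (9.7e-03 * 92)
k = 15.61 W/(m*K)


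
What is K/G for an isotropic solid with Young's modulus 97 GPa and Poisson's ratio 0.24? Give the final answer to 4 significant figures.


G = E / (2*(1+nu))
G = 97 / (2*(1+0.24)) = 39.1129 GPa
K = E / (3*(1-2*nu))
K = 97 / (3*(1-2*0.24)) = 62.1795 GPa
K/G = 62.1795 / 39.1129 = 1.59


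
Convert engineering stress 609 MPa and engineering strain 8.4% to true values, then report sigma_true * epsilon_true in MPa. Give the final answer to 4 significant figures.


sigma_true = sigma_eng * (1 + epsilon_eng)
sigma_true = 609 * (1 + 0.084) = 660.156 MPa
epsilon_true = ln(1 + epsilon_eng)
epsilon_true = ln(1 + 0.084) = 0.0806579
sigma_true * epsilon_true = 660.156 * 0.0806579 = 53.25 MPa


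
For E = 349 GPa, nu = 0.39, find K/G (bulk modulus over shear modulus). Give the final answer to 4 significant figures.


G = E / (2*(1+nu))
G = 349 / (2*(1+0.39)) = 125.54 GPa
K = E / (3*(1-2*nu))
K = 349 / (3*(1-2*0.39)) = 528.788 GPa
K/G = 528.788 / 125.54 = 4.212


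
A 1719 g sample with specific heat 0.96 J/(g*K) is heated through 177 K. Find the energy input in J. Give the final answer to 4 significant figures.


Q = m * cp * dT
Q = 1719 * 0.96 * 177
Q = 292100 J


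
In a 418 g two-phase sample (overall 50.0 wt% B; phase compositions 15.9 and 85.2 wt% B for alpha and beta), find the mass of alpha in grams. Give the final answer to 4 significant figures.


f_alpha = (C_beta - C0) / (C_beta - C_alpha)
f_alpha = (85.2 - 50.0) / (85.2 - 15.9) = 0.507937
m_alpha = f_alpha * m_total = 0.507937 * 418 = 212.3 g


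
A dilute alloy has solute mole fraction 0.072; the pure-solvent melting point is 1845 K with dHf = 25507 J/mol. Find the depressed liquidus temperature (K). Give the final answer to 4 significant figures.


dT = R*Tm^2*x / dHf
dT = 8.314 * 1845^2 * 0.072 / 25507
dT = 79.887 K
T_new = 1845 - 79.887 = 1765 K


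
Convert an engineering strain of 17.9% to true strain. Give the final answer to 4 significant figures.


epsilon_true = ln(1 + epsilon_eng)
epsilon_true = ln(1 + 0.179)
epsilon_true = 0.1647


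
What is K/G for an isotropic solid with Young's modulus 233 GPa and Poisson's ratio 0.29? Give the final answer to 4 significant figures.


G = E / (2*(1+nu))
G = 233 / (2*(1+0.29)) = 90.3101 GPa
K = E / (3*(1-2*nu))
K = 233 / (3*(1-2*0.29)) = 184.921 GPa
K/G = 184.921 / 90.3101 = 2.048


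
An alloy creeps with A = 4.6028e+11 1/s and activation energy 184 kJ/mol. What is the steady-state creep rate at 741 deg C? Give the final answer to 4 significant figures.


rate = A * exp(-Q / (R*T))
T = 741 + 273.15 = 1014.15 K
rate = 4.6028e+11 * exp(-184e3 / (8.314 * 1014.15))
rate = 153.3 1/s


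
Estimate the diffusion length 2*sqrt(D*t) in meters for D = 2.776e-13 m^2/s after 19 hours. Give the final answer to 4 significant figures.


t = 19 hr = 68400 s
Diffusion length = 2*sqrt(D*t)
= 2*sqrt(2.776e-13 * 68400)
= 2.756e-04 m


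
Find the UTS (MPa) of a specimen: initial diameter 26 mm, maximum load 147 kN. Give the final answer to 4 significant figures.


A0 = pi*(d/2)^2 = pi*(26/2)^2 = 530.929 mm^2
UTS = F_max / A0 = 147*1000 / 530.929
UTS = 276.9 MPa


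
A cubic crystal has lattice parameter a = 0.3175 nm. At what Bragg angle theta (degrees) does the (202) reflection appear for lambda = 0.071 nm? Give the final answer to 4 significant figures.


d = a / sqrt(h^2+k^2+l^2)
d = 0.3175 / sqrt(8) = 0.112253 nm
lambda = 2*d*sin(theta)  =>  sin(theta) = lambda / (2*d)
sin(theta) = 0.071 / (2 * 0.112253) = 0.316249
theta = 18.44 deg


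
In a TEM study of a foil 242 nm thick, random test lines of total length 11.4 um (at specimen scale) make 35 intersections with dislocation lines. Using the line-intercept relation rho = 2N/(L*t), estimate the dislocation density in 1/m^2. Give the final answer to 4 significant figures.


rho = 2N / (L * t)
L = 11.4 um = 1.14e-05 m, t = 242 nm = 2.42e-07 m
rho = 2 * 35 / (1.14e-05 * 2.42e-07)
rho = 2.537e+13 1/m^2


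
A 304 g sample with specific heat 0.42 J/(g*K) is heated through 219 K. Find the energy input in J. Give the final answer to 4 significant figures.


Q = m * cp * dT
Q = 304 * 0.42 * 219
Q = 27960 J


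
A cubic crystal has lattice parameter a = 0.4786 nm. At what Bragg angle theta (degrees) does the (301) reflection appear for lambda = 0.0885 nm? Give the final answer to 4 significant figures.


d = a / sqrt(h^2+k^2+l^2)
d = 0.4786 / sqrt(10) = 0.151347 nm
lambda = 2*d*sin(theta)  =>  sin(theta) = lambda / (2*d)
sin(theta) = 0.0885 / (2 * 0.151347) = 0.292375
theta = 17 deg


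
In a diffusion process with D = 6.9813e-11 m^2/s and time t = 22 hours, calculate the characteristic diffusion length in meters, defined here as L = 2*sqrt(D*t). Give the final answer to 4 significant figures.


t = 22 hr = 79200 s
Diffusion length = 2*sqrt(D*t)
= 2*sqrt(6.9813e-11 * 79200)
= 4.703e-03 m


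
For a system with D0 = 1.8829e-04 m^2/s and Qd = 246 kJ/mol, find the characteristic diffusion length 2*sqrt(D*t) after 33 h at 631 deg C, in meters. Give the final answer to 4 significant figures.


Step 1: D = D0 * exp(-Qd/(R*T))
T = 904.15 K
D = 1.8829e-04 * exp(-246e3 / (8.314 * 904.15)) = 1.15446e-18 m^2/s
Step 2: L = 2*sqrt(D*t)
t = 33 h = 118800 s
L = 2*sqrt(1.15446e-18 * 118800) = 7.407e-07 m


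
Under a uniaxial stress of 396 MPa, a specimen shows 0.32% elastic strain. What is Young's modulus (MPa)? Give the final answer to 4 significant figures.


E = sigma / epsilon
epsilon = 0.32% = 3.2e-03
E = 396 / 3.2e-03
E = 123800 MPa


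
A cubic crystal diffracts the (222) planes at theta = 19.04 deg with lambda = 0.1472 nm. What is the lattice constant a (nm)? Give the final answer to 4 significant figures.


d = lambda / (2*sin(theta))
d = 0.1472 / (2*sin(19.04 deg))
d = 0.225609 nm
a = d * sqrt(h^2+k^2+l^2) = 0.225609 * sqrt(12)
a = 0.7815 nm


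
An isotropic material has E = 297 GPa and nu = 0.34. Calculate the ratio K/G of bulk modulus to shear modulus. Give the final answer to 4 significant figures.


G = E / (2*(1+nu))
G = 297 / (2*(1+0.34)) = 110.821 GPa
K = E / (3*(1-2*nu))
K = 297 / (3*(1-2*0.34)) = 309.375 GPa
K/G = 309.375 / 110.821 = 2.792


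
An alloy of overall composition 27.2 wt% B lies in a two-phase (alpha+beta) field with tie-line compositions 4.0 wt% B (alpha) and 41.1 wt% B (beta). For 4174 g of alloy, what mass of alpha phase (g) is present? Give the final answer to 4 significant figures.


f_alpha = (C_beta - C0) / (C_beta - C_alpha)
f_alpha = (41.1 - 27.2) / (41.1 - 4.0) = 0.374663
m_alpha = f_alpha * m_total = 0.374663 * 4174 = 1564 g


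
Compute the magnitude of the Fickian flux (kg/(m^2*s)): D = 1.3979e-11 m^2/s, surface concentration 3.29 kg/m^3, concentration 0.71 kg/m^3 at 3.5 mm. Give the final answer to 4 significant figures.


J = -D * (dC/dx) = D * (C1 - C2) / dx
J = 1.3979e-11 * (3.29 - 0.71) / 3.5e-03
J = 1.03e-08 kg/(m^2*s)


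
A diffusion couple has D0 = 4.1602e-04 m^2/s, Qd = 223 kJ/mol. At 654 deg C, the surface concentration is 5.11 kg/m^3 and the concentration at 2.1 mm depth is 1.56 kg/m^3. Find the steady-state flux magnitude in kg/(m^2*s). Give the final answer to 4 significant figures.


Step 1: D = D0 * exp(-Qd/(R*T))
T = 654 + 273.15 = 927.15 K
D = 4.1602e-04 * exp(-223e3 / (8.314 * 927.15)) = 1.13522e-16 m^2/s
Step 2: J = D * (C1 - C2) / dx
J = 1.13522e-16 * (5.11 - 1.56) / 2.1e-03
J = 1.919e-13 kg/(m^2*s)


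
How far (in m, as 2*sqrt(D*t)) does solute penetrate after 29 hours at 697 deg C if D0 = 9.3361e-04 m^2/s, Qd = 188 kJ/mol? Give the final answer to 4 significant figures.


Step 1: D = D0 * exp(-Qd/(R*T))
T = 970.15 K
D = 9.3361e-04 * exp(-188e3 / (8.314 * 970.15)) = 7.03944e-14 m^2/s
Step 2: L = 2*sqrt(D*t)
t = 29 h = 104400 s
L = 2*sqrt(7.03944e-14 * 104400) = 1.715e-04 m


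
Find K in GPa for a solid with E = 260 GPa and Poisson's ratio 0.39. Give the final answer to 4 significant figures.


K = E / (3*(1-2*nu))
K = 260 / (3*(1-2*0.39))
K = 393.9 GPa


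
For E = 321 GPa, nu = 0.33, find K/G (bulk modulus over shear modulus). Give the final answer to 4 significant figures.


G = E / (2*(1+nu))
G = 321 / (2*(1+0.33)) = 120.677 GPa
K = E / (3*(1-2*nu))
K = 321 / (3*(1-2*0.33)) = 314.706 GPa
K/G = 314.706 / 120.677 = 2.608


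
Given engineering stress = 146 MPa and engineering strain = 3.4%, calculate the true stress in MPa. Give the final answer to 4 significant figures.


sigma_true = sigma_eng * (1 + epsilon_eng)
sigma_true = 146 * (1 + 0.034)
sigma_true = 151 MPa


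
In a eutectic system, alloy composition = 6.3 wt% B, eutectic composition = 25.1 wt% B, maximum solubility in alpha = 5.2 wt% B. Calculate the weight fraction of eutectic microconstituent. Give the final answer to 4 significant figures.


f_primary = (C_e - C0) / (C_e - C_alpha_max)
f_primary = (25.1 - 6.3) / (25.1 - 5.2)
f_primary = 0.944724
f_eutectic = 1 - 0.944724 = 0.05528


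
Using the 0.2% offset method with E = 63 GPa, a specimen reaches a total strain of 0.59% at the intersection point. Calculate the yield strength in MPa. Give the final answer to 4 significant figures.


Offset strain = 0.002
Elastic strain at yield = total_strain - offset = 5.9e-03 - 0.002 = 3.9e-03
sigma_y = E * elastic_strain = 63000 * 3.9e-03
sigma_y = 245.7 MPa


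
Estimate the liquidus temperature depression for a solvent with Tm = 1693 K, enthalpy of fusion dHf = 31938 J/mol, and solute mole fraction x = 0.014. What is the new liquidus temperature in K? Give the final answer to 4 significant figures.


dT = R*Tm^2*x / dHf
dT = 8.314 * 1693^2 * 0.014 / 31938
dT = 10.4459 K
T_new = 1693 - 10.4459 = 1683 K


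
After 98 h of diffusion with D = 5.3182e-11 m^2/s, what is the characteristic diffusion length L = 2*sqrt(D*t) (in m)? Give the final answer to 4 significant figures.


t = 98 hr = 352800 s
Diffusion length = 2*sqrt(D*t)
= 2*sqrt(5.3182e-11 * 352800)
= 8.663e-03 m


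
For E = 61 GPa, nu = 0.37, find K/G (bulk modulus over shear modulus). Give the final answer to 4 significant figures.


G = E / (2*(1+nu))
G = 61 / (2*(1+0.37)) = 22.2628 GPa
K = E / (3*(1-2*nu))
K = 61 / (3*(1-2*0.37)) = 78.2051 GPa
K/G = 78.2051 / 22.2628 = 3.513


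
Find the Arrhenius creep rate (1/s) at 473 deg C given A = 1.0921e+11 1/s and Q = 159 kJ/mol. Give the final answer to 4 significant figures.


rate = A * exp(-Q / (R*T))
T = 473 + 273.15 = 746.15 K
rate = 1.0921e+11 * exp(-159e3 / (8.314 * 746.15))
rate = 0.8072 1/s


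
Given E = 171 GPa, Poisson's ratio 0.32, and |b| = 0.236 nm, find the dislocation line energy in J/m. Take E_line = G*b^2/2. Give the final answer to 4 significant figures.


Step 1: G = E / (2*(1+nu))
G = 171 / (2*(1+0.32)) = 64.7727 GPa = 6.47727e+10 Pa
Step 2: E_line = G*b^2/2
b = 0.236 nm = 2.36e-10 m
E_line = 0.5 * 6.47727e+10 * (2.36e-10)^2 = 1.804e-09 J/m


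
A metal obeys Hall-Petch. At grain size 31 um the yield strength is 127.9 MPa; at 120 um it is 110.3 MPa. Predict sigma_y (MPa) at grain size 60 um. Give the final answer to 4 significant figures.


sigma_y = sigma0 + k / sqrt(d)
1/sqrt(d1) = 1/sqrt(3.1e-05) = 179.605;  1/sqrt(d2) = 91.2871
k = (sigma1 - sigma2) / (1/sqrt(d1) - 1/sqrt(d2)) = (127.9 - 110.3) / (179.605 - 91.2871) = 0.199279 MPa*m^0.5
sigma0 = sigma1 - k/sqrt(d1) = 127.9 - 0.199279*179.605 = 92.1084 MPa
sigma_y(d3) = 92.1084 + 0.199279 / sqrt(6e-05) = 117.8 MPa


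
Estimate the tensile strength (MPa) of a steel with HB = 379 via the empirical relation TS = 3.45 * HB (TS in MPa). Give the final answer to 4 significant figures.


TS (MPa) = 3.45 * HB
TS = 3.45 * 379
TS = 1308 MPa


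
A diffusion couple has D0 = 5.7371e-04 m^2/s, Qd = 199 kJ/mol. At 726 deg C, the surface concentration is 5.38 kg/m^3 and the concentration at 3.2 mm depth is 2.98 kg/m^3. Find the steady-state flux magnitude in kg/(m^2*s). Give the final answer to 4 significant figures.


Step 1: D = D0 * exp(-Qd/(R*T))
T = 726 + 273.15 = 999.15 K
D = 5.7371e-04 * exp(-199e3 / (8.314 * 999.15)) = 2.2635e-14 m^2/s
Step 2: J = D * (C1 - C2) / dx
J = 2.2635e-14 * (5.38 - 2.98) / 3.2e-03
J = 1.698e-11 kg/(m^2*s)


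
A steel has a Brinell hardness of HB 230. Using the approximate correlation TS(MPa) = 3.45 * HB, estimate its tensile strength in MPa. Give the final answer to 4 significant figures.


TS (MPa) = 3.45 * HB
TS = 3.45 * 230
TS = 793.5 MPa


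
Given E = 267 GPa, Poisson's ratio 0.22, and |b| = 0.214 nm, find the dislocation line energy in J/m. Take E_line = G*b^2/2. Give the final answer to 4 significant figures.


Step 1: G = E / (2*(1+nu))
G = 267 / (2*(1+0.22)) = 109.426 GPa = 1.09426e+11 Pa
Step 2: E_line = G*b^2/2
b = 0.214 nm = 2.14e-10 m
E_line = 0.5 * 1.09426e+11 * (2.14e-10)^2 = 2.506e-09 J/m


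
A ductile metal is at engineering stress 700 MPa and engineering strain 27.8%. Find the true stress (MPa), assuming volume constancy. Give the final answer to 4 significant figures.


sigma_true = sigma_eng * (1 + epsilon_eng)
sigma_true = 700 * (1 + 0.278)
sigma_true = 894.6 MPa
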